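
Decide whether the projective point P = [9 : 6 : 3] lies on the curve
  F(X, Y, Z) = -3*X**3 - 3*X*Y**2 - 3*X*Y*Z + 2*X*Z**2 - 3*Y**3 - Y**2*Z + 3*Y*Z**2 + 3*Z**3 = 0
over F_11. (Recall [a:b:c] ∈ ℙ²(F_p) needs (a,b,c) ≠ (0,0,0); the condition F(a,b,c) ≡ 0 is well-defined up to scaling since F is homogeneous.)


F(9,6,3) ≡ 8 (mod 11); P is NOT on the curve.

Evaluate F(9, 6, 3) term-by-term (mod 11).
  -3*X**3 ↦ -3·729·1·1 = -2187
  -3*X*Y**2 ↦ -3·9·36·1 = -972
  -3*X*Y*Z ↦ -3·9·6·3 = -486
  2*X*Z**2 ↦ 2·9·1·9 = 162
  -3*Y**3 ↦ -3·1·216·1 = -648
  -Y**2*Z ↦ -1·1·36·3 = -108
  3*Y*Z**2 ↦ 3·1·6·9 = 162
  3*Z**3 ↦ 3·1·1·27 = 81
Sum: F(9, 6, 3) = (-2187) + (-972) + (-486) + (162) + (-648) + (-108) + (162) + (81) = -3996.
Reducing mod 11: -3996 ≡ 8 (mod 11).
Since F(a, b, c) ≡ 8 ≠ 0 (mod 11), P does NOT lie on the curve.


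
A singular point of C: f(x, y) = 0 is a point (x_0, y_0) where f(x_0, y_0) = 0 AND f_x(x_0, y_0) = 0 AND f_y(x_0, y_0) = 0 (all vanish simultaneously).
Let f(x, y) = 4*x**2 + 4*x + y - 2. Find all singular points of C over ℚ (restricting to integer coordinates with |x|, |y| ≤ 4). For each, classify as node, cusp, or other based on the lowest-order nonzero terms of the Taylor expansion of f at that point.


No singular points in the scanned grid; C is smooth there.

Compute partial derivatives:
  f_x = 8*x + 4.
  f_y = 1.
f_y = 1 is a nonzero constant, so f_y never vanishes: no point (x, y) can satisfy f = f_x = f_y = 0. In particular no (x, y) ∈ {−4, ..., 4}² is singular; the curve is smooth.


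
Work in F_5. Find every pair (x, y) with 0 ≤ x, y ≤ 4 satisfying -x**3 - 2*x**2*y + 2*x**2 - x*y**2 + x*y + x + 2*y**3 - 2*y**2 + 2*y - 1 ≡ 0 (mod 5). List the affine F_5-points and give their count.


Affine F_5-points: {(1, 4), (2, 1)}; count = 2.

For each of the 25 pairs (x, y) ∈ F_5², evaluate f(x, y) mod 5. Record the zeros.
  x = 0: [0↦4, 1↦1, 2↦1, 3↦1, 4↦3]  zeros at y ∈ ∅
  x = 1: [0↦1, 1↦1, 2↦2, 3↦1, 4↦0]  zeros at y ∈ {4}
  x = 2: [0↦1, 1↦0, 2↦3, 3↦2, 4↦4]  zeros at y ∈ {1}
  x = 3: [0↦3, 1↦2, 2↦3, 3↦3, 4↦4]  zeros at y ∈ ∅
  x = 4: [0↦1, 1↦1, 2↦1, 3↦3, 4↦4]  zeros at y ∈ ∅
Collecting zeros: affine points = {(1, 4), (2, 1)}.
Total count |C(F_5)_aff| = 2.


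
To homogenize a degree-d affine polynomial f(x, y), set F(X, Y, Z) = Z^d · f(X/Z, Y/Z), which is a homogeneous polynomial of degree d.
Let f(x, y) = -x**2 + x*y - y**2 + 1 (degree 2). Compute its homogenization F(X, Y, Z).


F(X, Y, Z) = -X**2 + X*Y - Y**2 + Z**2

deg(f) = 2.
Substitute x = X/Z, y = Y/Z into f, then multiply by Z^2.
  monomial -1·x^2·y^0 ↦ -1·X^2·Y^0·Z^0.
  monomial 1·x^1·y^1 ↦ 1·X^1·Y^1·Z^0.
  monomial -1·x^0·y^2 ↦ -1·X^0·Y^2·Z^0.
  monomial 1·x^0·y^0 ↦ 1·X^0·Y^0·Z^2.
Collecting: F(X, Y, Z) = -X**2 + X*Y - Y**2 + Z**2.


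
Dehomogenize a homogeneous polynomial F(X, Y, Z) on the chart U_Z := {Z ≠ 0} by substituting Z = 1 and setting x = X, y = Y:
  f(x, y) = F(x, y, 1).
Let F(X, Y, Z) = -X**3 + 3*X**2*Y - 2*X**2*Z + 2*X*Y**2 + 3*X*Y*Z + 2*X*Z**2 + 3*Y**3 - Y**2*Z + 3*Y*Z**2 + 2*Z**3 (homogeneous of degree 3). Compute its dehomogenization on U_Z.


f(x, y) = -x**3 + 3*x**2*y - 2*x**2 + 2*x*y**2 + 3*x*y + 2*x + 3*y**3 - y**2 + 3*y + 2

On U_Z we set Z = 1. Each monomial c·X^i·Y^j·Z^k in F becomes c·x^i·y^j·1^k = c·x^i·y^j.
Substituting Z = 1: F(X, Y, 1) = -x**3 + 3*x**2*y - 2*x**2 + 2*x*y**2 + 3*x*y + 2*x + 3*y**3 - y**2 + 3*y + 2.
Note: deg(f) ≤ deg(F) = 3; strict inequality happens when F is divisible by Z (lost terms).


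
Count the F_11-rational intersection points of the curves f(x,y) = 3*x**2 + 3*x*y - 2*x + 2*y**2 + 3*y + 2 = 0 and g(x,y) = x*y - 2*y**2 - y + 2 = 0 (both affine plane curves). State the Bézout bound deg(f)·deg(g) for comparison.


Common zeros: {(1, 1)}; count = 1; Bézout bound = 4.

deg(f) = 2, deg(g) = 2, so Bézout bound = 4.
Scan x ∈ F_11. For each x, list the y ∈ F_11 with f(x, y) ≡ 0 and those with g(x, y) ≡ 0 (mod 11); the common zeros in that column are the intersection.
  x = 0: f ≡ 0 at y ∈ {7, 8}; g ≡ 0 at y ∈ ∅; common: ∅.
  x = 1: f ≡ 0 at y ∈ {1, 7}; g ≡ 0 at y ∈ {1, 10}; common: {1}.
  x = 2: f ≡ 0 at y ∈ {3, 9}; g ≡ 0 at y ∈ ∅; common: ∅.
  x = 3: f ≡ 0 at y ∈ {2, 3}; g ≡ 0 at y ∈ {4, 8}; common: ∅.
  x = 4: f ≡ 0 at y ∈ ∅; g ≡ 0 at y ∈ {2, 5}; common: ∅.
  x = 5: f ≡ 0 at y ∈ ∅; g ≡ 0 at y ∈ ∅; common: ∅.
  x = 6: f ≡ 0 at y ∈ {1, 5}; g ≡ 0 at y ∈ ∅; common: ∅.
  x = 7: f ≡ 0 at y ∈ ∅; g ≡ 0 at y ∈ ∅; common: ∅.
  x = 8: f ≡ 0 at y ∈ {5, 9}; g ≡ 0 at y ∈ ∅; common: ∅.
  x = 9: f ≡ 0 at y ∈ ∅; g ≡ 0 at y ∈ {6, 9}; common: ∅.
  x = 10: f ≡ 0 at y ∈ ∅; g ≡ 0 at y ∈ {3, 7}; common: ∅.
Collecting: common zeros = {(1, 1)}, so the count is 1.
Comparison with the Bézout bound: 1 ≤ 4 = deg(f)·deg(g), as expected for curves with no common component (the affine F_11-count falls short of the bound because intersections may lie at infinity, over extension fields, or carry multiplicity).


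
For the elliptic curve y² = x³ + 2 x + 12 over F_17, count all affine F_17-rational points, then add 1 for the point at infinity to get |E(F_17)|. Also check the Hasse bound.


Affine points = {(1, 7), (1, 10), (4, 4), (4, 13), (6, 6), (6, 11), (8, 8), (8, 9), (12, 8), (12, 9), (13, 5), (13, 12), (14, 8), (14, 9), (15, 0), (16, 3), (16, 14)}; affine count = 17; |E(F_17)| = 18.

Discriminant check: Δ ∝ 4a³ + 27b² = 4·2³ + 27·12² = 4·8 + 27·144 ≡ 10 (mod 17). Nonzero ⇒ E is nonsingular.
For each x ∈ F_17, compute rhs = x³ + 2·x + 12 mod 17, then count y ∈ F_17 with y² ≡ rhs.
  x = 0: rhs = 12, matching y values: none (0 points).
  x = 1: rhs = 15, matching y values: 7, 10 (2 points).
  x = 2: rhs = 7, matching y values: none (0 points).
  x = 3: rhs = 11, matching y values: none (0 points).
  x = 4: rhs = 16, matching y values: 4, 13 (2 points).
  x = 5: rhs = 11, matching y values: none (0 points).
  x = 6: rhs = 2, matching y values: 6, 11 (2 points).
  x = 7: rhs = 12, matching y values: none (0 points).
  x = 8: rhs = 13, matching y values: 8, 9 (2 points).
  x = 9: rhs = 11, matching y values: none (0 points).
  x = 10: rhs = 12, matching y values: none (0 points).
  x = 11: rhs = 5, matching y values: none (0 points).
  x = 12: rhs = 13, matching y values: 8, 9 (2 points).
  x = 13: rhs = 8, matching y values: 5, 12 (2 points).
  x = 14: rhs = 13, matching y values: 8, 9 (2 points).
  x = 15: rhs = 0, matching y values: 0 (1 points).
  x = 16: rhs = 9, matching y values: 3, 14 (2 points).
Total affine count: 17.
Full point count |E(F_17)| = 17 + 1 = 18.
Hasse bound: |18 − (17+1)| = |0| = 0 ≤ 2√17 ≈ 8.2462 ✓.


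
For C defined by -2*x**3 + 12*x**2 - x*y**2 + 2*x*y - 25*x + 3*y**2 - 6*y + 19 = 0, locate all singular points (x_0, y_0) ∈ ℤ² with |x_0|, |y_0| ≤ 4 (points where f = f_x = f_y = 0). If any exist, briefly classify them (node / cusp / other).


Singular points: {(2, 1)}; classification: cusp.

Compute partial derivatives:
  f_x = -6*x**2 + 24*x - y**2 + 2*y - 25.
  f_y = -2*x*y + 2*x + 6*y - 6.
Scan x_0 ∈ {−4, ..., 4}. For each x_0, f_y(x_0, y) is a polynomial in y; find its integer roots y ∈ {−4, ..., 4}, then test f_x and f at those candidates.
  x = -4: f_y(-4, y) = 14*y - 14; vanishes at y ∈ {1}. (-4, 1): f_x = -216 ≠ 0.
  x = -3: f_y(-3, y) = 12*y - 12; vanishes at y ∈ {1}. (-3, 1): f_x = -150 ≠ 0.
  x = -2: f_y(-2, y) = 10*y - 10; vanishes at y ∈ {1}. (-2, 1): f_x = -96 ≠ 0.
  x = -1: f_y(-1, y) = 8*y - 8; vanishes at y ∈ {1}. (-1, 1): f_x = -54 ≠ 0.
  x = 0: f_y(0, y) = 6*y - 6; vanishes at y ∈ {1}. (0, 1): f_x = -24 ≠ 0.
  x = 1: f_y(1, y) = 4*y - 4; vanishes at y ∈ {1}. (1, 1): f_x = -6 ≠ 0.
  x = 2: f_y(2, y) = 2*y - 2; vanishes at y ∈ {1}. (2, 1): f_x = 0, f = 0 — SINGULAR.
  x = 3: f_y(3, y) = 0; vanishes at y ∈ {-4, -3, -2, -1, 0, 1, 2, 3, 4}. (3, -4): f_x = -31 ≠ 0; (3, -3): f_x = -22 ≠ 0; (3, -2): f_x = -15 ≠ 0; (3, -1): f_x = -10 ≠ 0; (3, 0): f_x = -7 ≠ 0; (3, 1): f_x = -6 ≠ 0; (3, 2): f_x = -7 ≠ 0; (3, 3): f_x = -10 ≠ 0; (3, 4): f_x = -15 ≠ 0.
  x = 4: f_y(4, y) = 2 - 2*y; vanishes at y ∈ {1}. (4, 1): f_x = -24 ≠ 0.
Only singular point on the grid: (2, 1).
Classify: substitute x = 2 + u, y = 1 + v and expand: f = -2*u**3 - u*v**2 + v**2.
No constant or linear terms (consistent with a singular point). Quadratic part: v**2. Cubic part: -2*u**3 - u*v**2.
The quadratic part v**2 is a perfect square, so there is a single (double) tangent line v = 0, i.e. y = 1. Restricting the cubic part to that line (v = 0) leaves -2*u**3 ≠ 0, so f is not divisible by v and the branch is v² ≈ 2*u**3 to lowest order — this is a cusp.
Classification: cusp.


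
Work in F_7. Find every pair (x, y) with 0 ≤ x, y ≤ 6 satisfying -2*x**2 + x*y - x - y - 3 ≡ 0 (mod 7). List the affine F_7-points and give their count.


Affine F_7-points: {(0, 4), (2, 6), (3, 5), (4, 6), (5, 4), (6, 5)}; count = 6.

For each of the 49 pairs (x, y) ∈ F_7², evaluate f(x, y) mod 7. Record the zeros.
  x = 0: [0↦4, 1↦3, 2↦2, 3↦1, 4↦0, 5↦6, 6↦5]  zeros at y ∈ {4}
  x = 1: [0↦1, 1↦1, 2↦1, 3↦1, 4↦1, 5↦1, 6↦1]  zeros at y ∈ ∅
  x = 2: [0↦1, 1↦2, 2↦3, 3↦4, 4↦5, 5↦6, 6↦0]  zeros at y ∈ {6}
  x = 3: [0↦4, 1↦6, 2↦1, 3↦3, 4↦5, 5↦0, 6↦2]  zeros at y ∈ {5}
  x = 4: [0↦3, 1↦6, 2↦2, 3↦5, 4↦1, 5↦4, 6↦0]  zeros at y ∈ {6}
  x = 5: [0↦5, 1↦2, 2↦6, 3↦3, 4↦0, 5↦4, 6↦1]  zeros at y ∈ {4}
  x = 6: [0↦3, 1↦1, 2↦6, 3↦4, 4↦2, 5↦0, 6↦5]  zeros at y ∈ {5}
Collecting zeros: affine points = {(0, 4), (2, 6), (3, 5), (4, 6), (5, 4), (6, 5)}.
Total count |C(F_7)_aff| = 6.


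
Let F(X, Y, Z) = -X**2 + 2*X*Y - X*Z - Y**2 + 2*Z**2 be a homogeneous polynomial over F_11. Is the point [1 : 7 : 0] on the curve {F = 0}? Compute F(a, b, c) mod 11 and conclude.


F(1,7,0) ≡ 8 (mod 11); P is NOT on the curve.

Evaluate F(1, 7, 0) term-by-term (mod 11).
  -X**2 ↦ -1·1·1·1 = -1
  2*X*Y ↦ 2·1·7·1 = 14
  -X*Z ↦ -1·1·1·0 = 0
  -Y**2 ↦ -1·1·49·1 = -49
  2*Z**2 ↦ 2·1·1·0 = 0
Sum: F(1, 7, 0) = (-1) + (14) + (0) + (-49) + (0) = -36.
Reducing mod 11: -36 ≡ 8 (mod 11).
Since F(a, b, c) ≡ 8 ≠ 0 (mod 11), P does NOT lie on the curve.


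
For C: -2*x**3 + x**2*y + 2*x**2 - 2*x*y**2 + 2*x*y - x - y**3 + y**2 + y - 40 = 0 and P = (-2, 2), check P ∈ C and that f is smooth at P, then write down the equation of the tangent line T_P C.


Tangent line at P: -45*x + 9*y - 108 = 0.

Step 1: f(-2, 2) = 0, so P lies on C.
Step 2: partial derivatives
  f_x(x, y) = -6*x**2 + 2*x*y + 4*x - 2*y**2 + 2*y - 1, f_y(x, y) = x**2 - 4*x*y + 2*x - 3*y**2 + 2*y + 1.
  f_x(P) = -45, f_y(P) = 9 (gradient nonzero, so P is smooth).
Step 3: tangent line at P: -45·(x − -2) + 9·(y − 2) = 0.
Expanding: -45*x + 9*y - 108 = 0.


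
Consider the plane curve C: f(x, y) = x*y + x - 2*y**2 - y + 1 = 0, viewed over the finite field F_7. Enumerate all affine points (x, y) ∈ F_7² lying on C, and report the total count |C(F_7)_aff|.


Affine F_7-points: {(0, 4), (0, 6), (1, 1), (1, 6), (2, 5), (2, 6), (3, 2), (3, 6), (4, 6), (5, 3), (5, 6), (6, 0), (6, 6)}; count = 13.

For each of the 49 pairs (x, y) ∈ F_7², evaluate f(x, y) mod 7. Record the zeros.
  x = 0: [0↦1, 1↦5, 2↦5, 3↦1, 4↦0, 5↦2, 6↦0]  zeros at y ∈ {4, 6}
  x = 1: [0↦2, 1↦0, 2↦1, 3↦5, 4↦5, 5↦1, 6↦0]  zeros at y ∈ {1, 6}
  x = 2: [0↦3, 1↦2, 2↦4, 3↦2, 4↦3, 5↦0, 6↦0]  zeros at y ∈ {5, 6}
  x = 3: [0↦4, 1↦4, 2↦0, 3↦6, 4↦1, 5↦6, 6↦0]  zeros at y ∈ {2, 6}
  x = 4: [0↦5, 1↦6, 2↦3, 3↦3, 4↦6, 5↦5, 6↦0]  zeros at y ∈ {6}
  x = 5: [0↦6, 1↦1, 2↦6, 3↦0, 4↦4, 5↦4, 6↦0]  zeros at y ∈ {3, 6}
  x = 6: [0↦0, 1↦3, 2↦2, 3↦4, 4↦2, 5↦3, 6↦0]  zeros at y ∈ {0, 6}
Collecting zeros: affine points = {(0, 4), (0, 6), (1, 1), (1, 6), (2, 5), (2, 6), (3, 2), (3, 6), (4, 6), (5, 3), (5, 6), (6, 0), (6, 6)}.
Total count |C(F_7)_aff| = 13.


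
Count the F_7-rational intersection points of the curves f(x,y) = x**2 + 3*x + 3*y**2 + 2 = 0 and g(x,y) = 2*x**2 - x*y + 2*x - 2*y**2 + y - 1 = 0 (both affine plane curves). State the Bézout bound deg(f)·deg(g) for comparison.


Common zeros: {(0, 2)}; count = 1; Bézout bound = 4.

deg(f) = 2, deg(g) = 2, so Bézout bound = 4.
Scan x ∈ F_7. For each x, list the y ∈ F_7 with f(x, y) ≡ 0 and those with g(x, y) ≡ 0 (mod 7); the common zeros in that column are the intersection.
  x = 0: f ≡ 0 at y ∈ {2, 5}; g ≡ 0 at y ∈ {2}; common: {2}.
  x = 1: f ≡ 0 at y ∈ ∅; g ≡ 0 at y ∈ ∅; common: ∅.
  x = 2: f ≡ 0 at y ∈ ∅; g ≡ 0 at y ∈ ∅; common: ∅.
  x = 3: f ≡ 0 at y ∈ ∅; g ≡ 0 at y ∈ ∅; common: ∅.
  x = 4: f ≡ 0 at y ∈ {2, 5}; g ≡ 0 at y ∈ ∅; common: ∅.
  x = 5: f ≡ 0 at y ∈ {0}; g ≡ 0 at y ∈ ∅; common: ∅.
  x = 6: f ≡ 0 at y ∈ {0}; g ≡ 0 at y ∈ ∅; common: ∅.
Collecting: common zeros = {(0, 2)}, so the count is 1.
Comparison with the Bézout bound: 1 ≤ 4 = deg(f)·deg(g), as expected for curves with no common component (the affine F_7-count falls short of the bound because intersections may lie at infinity, over extension fields, or carry multiplicity).


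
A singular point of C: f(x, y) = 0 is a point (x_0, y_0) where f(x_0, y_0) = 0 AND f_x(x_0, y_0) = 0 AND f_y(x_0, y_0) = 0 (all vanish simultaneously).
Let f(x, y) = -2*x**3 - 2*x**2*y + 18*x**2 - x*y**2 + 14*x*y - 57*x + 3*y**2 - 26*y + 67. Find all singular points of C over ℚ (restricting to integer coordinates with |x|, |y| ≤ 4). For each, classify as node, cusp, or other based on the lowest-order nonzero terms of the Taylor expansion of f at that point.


Singular points: {(2, 3)}; classification: cusp.

Compute partial derivatives:
  f_x = -6*x**2 - 4*x*y + 36*x - y**2 + 14*y - 57.
  f_y = -2*x**2 - 2*x*y + 14*x + 6*y - 26.
Scan x_0 ∈ {−4, ..., 4}. For each x_0, f_y(x_0, y) is a polynomial in y; find its integer roots y ∈ {−4, ..., 4}, then test f_x and f at those candidates.
  x = -4: f_y(-4, y) = 14*y - 114; no integer root y with |y| ≤ 4.
  x = -3: f_y(-3, y) = 12*y - 86; no integer root y with |y| ≤ 4.
  x = -2: f_y(-2, y) = 10*y - 62; no integer root y with |y| ≤ 4.
  x = -1: f_y(-1, y) = 8*y - 42; no integer root y with |y| ≤ 4.
  x = 0: f_y(0, y) = 6*y - 26; no integer root y with |y| ≤ 4.
  x = 1: f_y(1, y) = 4*y - 14; no integer root y with |y| ≤ 4.
  x = 2: f_y(2, y) = 2*y - 6; vanishes at y ∈ {3}. (2, 3): f_x = 0, f = 0 — SINGULAR.
  x = 3: f_y(3, y) = -2; no integer root y with |y| ≤ 4.
  x = 4: f_y(4, y) = -2*y - 2; vanishes at y ∈ {-1}. (4, -1): f_x = -8 ≠ 0.
Only singular point on the grid: (2, 3).
Classify: substitute x = 2 + u, y = 3 + v and expand: f = -2*u**3 - 2*u**2*v - u*v**2 + v**2.
No constant or linear terms (consistent with a singular point). Quadratic part: v**2. Cubic part: -2*u**3 - 2*u**2*v - u*v**2.
The quadratic part v**2 is a perfect square, so there is a single (double) tangent line v = 0, i.e. y = 3. Restricting the cubic part to that line (v = 0) leaves -2*u**3 ≠ 0, so f is not divisible by v and the branch is v² ≈ 2*u**3 to lowest order — this is a cusp.
Classification: cusp.


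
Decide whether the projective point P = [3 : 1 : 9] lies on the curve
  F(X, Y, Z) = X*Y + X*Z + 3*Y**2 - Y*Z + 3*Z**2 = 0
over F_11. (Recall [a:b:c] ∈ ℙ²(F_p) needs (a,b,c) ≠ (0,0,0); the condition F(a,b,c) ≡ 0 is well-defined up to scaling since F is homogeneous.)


F(3,1,9) ≡ 3 (mod 11); P is NOT on the curve.

Evaluate F(3, 1, 9) term-by-term (mod 11).
  X*Y ↦ 1·3·1·1 = 3
  X*Z ↦ 1·3·1·9 = 27
  3*Y**2 ↦ 3·1·1·1 = 3
  -Y*Z ↦ -1·1·1·9 = -9
  3*Z**2 ↦ 3·1·1·81 = 243
Sum: F(3, 1, 9) = (3) + (27) + (3) + (-9) + (243) = 267.
Reducing mod 11: 267 ≡ 3 (mod 11).
Since F(a, b, c) ≡ 3 ≠ 0 (mod 11), P does NOT lie on the curve.


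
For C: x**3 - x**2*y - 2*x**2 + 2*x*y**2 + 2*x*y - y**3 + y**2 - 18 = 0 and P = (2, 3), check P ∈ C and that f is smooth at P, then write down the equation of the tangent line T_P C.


Tangent line at P: 16*x + 3*y - 41 = 0.

Step 1: f(2, 3) = 0, so P lies on C.
Step 2: partial derivatives
  f_x(x, y) = 3*x**2 - 2*x*y - 4*x + 2*y**2 + 2*y, f_y(x, y) = -x**2 + 4*x*y + 2*x - 3*y**2 + 2*y.
  f_x(P) = 16, f_y(P) = 3 (gradient nonzero, so P is smooth).
Step 3: tangent line at P: 16·(x − 2) + 3·(y − 3) = 0.
Expanding: 16*x + 3*y - 41 = 0.


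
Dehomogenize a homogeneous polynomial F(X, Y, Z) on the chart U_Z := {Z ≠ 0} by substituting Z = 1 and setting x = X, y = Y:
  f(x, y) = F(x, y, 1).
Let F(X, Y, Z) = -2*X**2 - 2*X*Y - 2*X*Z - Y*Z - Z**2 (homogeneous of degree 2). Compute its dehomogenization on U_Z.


f(x, y) = -2*x**2 - 2*x*y - 2*x - y - 1

On U_Z we set Z = 1. Each monomial c·X^i·Y^j·Z^k in F becomes c·x^i·y^j·1^k = c·x^i·y^j.
Substituting Z = 1: F(X, Y, 1) = -2*x**2 - 2*x*y - 2*x - y - 1.
Note: deg(f) ≤ deg(F) = 2; strict inequality happens when F is divisible by Z (lost terms).


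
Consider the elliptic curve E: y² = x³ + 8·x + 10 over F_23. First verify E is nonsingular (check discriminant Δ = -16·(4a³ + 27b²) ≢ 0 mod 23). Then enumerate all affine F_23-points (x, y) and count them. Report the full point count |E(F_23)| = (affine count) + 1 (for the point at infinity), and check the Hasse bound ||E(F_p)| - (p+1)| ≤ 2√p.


Affine points = {(7, 8), (7, 15), (9, 11), (9, 12), (10, 3), (10, 20), (11, 7), (11, 16), (15, 3), (15, 20), (16, 5), (16, 18), (18, 11), (18, 12), (19, 11), (19, 12), (21, 3), (21, 20), (22, 1), (22, 22)}; affine count = 20; |E(F_23)| = 21.

Discriminant check: Δ ∝ 4a³ + 27b² = 4·8³ + 27·10² = 4·512 + 27·100 ≡ 10 (mod 23). Nonzero ⇒ E is nonsingular.
For each x ∈ F_23, compute rhs = x³ + 8·x + 10 mod 23, then count y ∈ F_23 with y² ≡ rhs.
  x = 0: rhs = 10, matching y values: none (0 points).
  x = 1: rhs = 19, matching y values: none (0 points).
  x = 2: rhs = 11, matching y values: none (0 points).
  x = 3: rhs = 15, matching y values: none (0 points).
  x = 4: rhs = 14, matching y values: none (0 points).
  x = 5: rhs = 14, matching y values: none (0 points).
  x = 6: rhs = 21, matching y values: none (0 points).
  x = 7: rhs = 18, matching y values: 8, 15 (2 points).
  x = 8: rhs = 11, matching y values: none (0 points).
  x = 9: rhs = 6, matching y values: 11, 12 (2 points).
  x = 10: rhs = 9, matching y values: 3, 20 (2 points).
  x = 11: rhs = 3, matching y values: 7, 16 (2 points).
  x = 12: rhs = 17, matching y values: none (0 points).
  x = 13: rhs = 11, matching y values: none (0 points).
  x = 14: rhs = 14, matching y values: none (0 points).
  x = 15: rhs = 9, matching y values: 3, 20 (2 points).
  x = 16: rhs = 2, matching y values: 5, 18 (2 points).
  x = 17: rhs = 22, matching y values: none (0 points).
  x = 18: rhs = 6, matching y values: 11, 12 (2 points).
  x = 19: rhs = 6, matching y values: 11, 12 (2 points).
  x = 20: rhs = 5, matching y values: none (0 points).
  x = 21: rhs = 9, matching y values: 3, 20 (2 points).
  x = 22: rhs = 1, matching y values: 1, 22 (2 points).
Total affine count: 20.
Full point count |E(F_23)| = 20 + 1 = 21.
Hasse bound: |21 − (23+1)| = |-3| = 3 ≤ 2√23 ≈ 9.5917 ✓.


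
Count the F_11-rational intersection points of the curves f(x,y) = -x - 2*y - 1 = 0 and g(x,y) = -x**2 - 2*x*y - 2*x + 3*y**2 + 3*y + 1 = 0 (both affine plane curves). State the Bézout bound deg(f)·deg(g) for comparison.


Common zeros: {(1, 10), (4, 3)}; count = 2; Bézout bound = 2.

deg(f) = 1, deg(g) = 2, so Bézout bound = 2.
Scan x ∈ F_11. For each x, list the y ∈ F_11 with f(x, y) ≡ 0 and those with g(x, y) ≡ 0 (mod 11); the common zeros in that column are the intersection.
  x = 0: f ≡ 0 at y ∈ {5}; g ≡ 0 at y ∈ ∅; common: ∅.
  x = 1: f ≡ 0 at y ∈ {10}; g ≡ 0 at y ∈ {8, 10}; common: {10}.
  x = 2: f ≡ 0 at y ∈ {4}; g ≡ 0 at y ∈ ∅; common: ∅.
  x = 3: f ≡ 0 at y ∈ {9}; g ≡ 0 at y ∈ {4, 8}; common: ∅.
  x = 4: f ≡ 0 at y ∈ {3}; g ≡ 0 at y ∈ {3, 6}; common: {3}.
  x = 5: f ≡ 0 at y ∈ {8}; g ≡ 0 at y ∈ ∅; common: ∅.
  x = 6: f ≡ 0 at y ∈ {2}; g ≡ 0 at y ∈ ∅; common: ∅.
  x = 7: f ≡ 0 at y ∈ {7}; g ≡ 0 at y ∈ ∅; common: ∅.
  x = 8: f ≡ 0 at y ∈ {1}; g ≡ 0 at y ∈ ∅; common: ∅.
  x = 9: f ≡ 0 at y ∈ {6}; g ≡ 0 at y ∈ {1, 4}; common: ∅.
  x = 10: f ≡ 0 at y ∈ {0}; g ≡ 0 at y ∈ {3, 10}; common: ∅.
Collecting: common zeros = {(1, 10), (4, 3)}, so the count is 2.
Comparison with the Bézout bound: 2 ≤ 2 = deg(f)·deg(g), as expected for curves with no common component (the bound is attained).


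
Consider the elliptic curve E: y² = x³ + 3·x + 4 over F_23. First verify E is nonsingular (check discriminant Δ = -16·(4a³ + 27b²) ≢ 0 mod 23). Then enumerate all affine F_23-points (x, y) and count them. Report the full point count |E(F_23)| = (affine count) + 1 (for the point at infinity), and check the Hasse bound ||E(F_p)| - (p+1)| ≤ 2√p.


Affine points = {(0, 2), (0, 21), (1, 10), (1, 13), (2, 8), (2, 15), (5, 11), (5, 12), (6, 10), (6, 13), (7, 0), (9, 1), (9, 22), (13, 3), (13, 20), (16, 10), (16, 13), (17, 0), (18, 5), (18, 18), (21, 6), (21, 17), (22, 0)}; affine count = 23; |E(F_23)| = 24.

Discriminant check: Δ ∝ 4a³ + 27b² = 4·3³ + 27·4² = 4·27 + 27·16 ≡ 11 (mod 23). Nonzero ⇒ E is nonsingular.
For each x ∈ F_23, compute rhs = x³ + 3·x + 4 mod 23, then count y ∈ F_23 with y² ≡ rhs.
  x = 0: rhs = 4, matching y values: 2, 21 (2 points).
  x = 1: rhs = 8, matching y values: 10, 13 (2 points).
  x = 2: rhs = 18, matching y values: 8, 15 (2 points).
  x = 3: rhs = 17, matching y values: none (0 points).
  x = 4: rhs = 11, matching y values: none (0 points).
  x = 5: rhs = 6, matching y values: 11, 12 (2 points).
  x = 6: rhs = 8, matching y values: 10, 13 (2 points).
  x = 7: rhs = 0, matching y values: 0 (1 points).
  x = 8: rhs = 11, matching y values: none (0 points).
  x = 9: rhs = 1, matching y values: 1, 22 (2 points).
  x = 10: rhs = 22, matching y values: none (0 points).
  x = 11: rhs = 11, matching y values: none (0 points).
  x = 12: rhs = 20, matching y values: none (0 points).
  x = 13: rhs = 9, matching y values: 3, 20 (2 points).
  x = 14: rhs = 7, matching y values: none (0 points).
  x = 15: rhs = 20, matching y values: none (0 points).
  x = 16: rhs = 8, matching y values: 10, 13 (2 points).
  x = 17: rhs = 0, matching y values: 0 (1 points).
  x = 18: rhs = 2, matching y values: 5, 18 (2 points).
  x = 19: rhs = 20, matching y values: none (0 points).
  x = 20: rhs = 14, matching y values: none (0 points).
  x = 21: rhs = 13, matching y values: 6, 17 (2 points).
  x = 22: rhs = 0, matching y values: 0 (1 points).
Total affine count: 23.
Full point count |E(F_23)| = 23 + 1 = 24.
Hasse bound: |24 − (23+1)| = |0| = 0 ≤ 2√23 ≈ 9.5917 ✓.


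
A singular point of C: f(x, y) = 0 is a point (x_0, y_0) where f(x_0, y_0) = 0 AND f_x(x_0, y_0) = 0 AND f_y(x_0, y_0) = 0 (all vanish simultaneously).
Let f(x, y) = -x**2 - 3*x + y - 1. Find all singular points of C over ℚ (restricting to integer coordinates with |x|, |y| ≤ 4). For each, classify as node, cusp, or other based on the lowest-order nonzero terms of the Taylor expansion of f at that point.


No singular points in the scanned grid; C is smooth there.

Compute partial derivatives:
  f_x = -2*x - 3.
  f_y = 1.
f_y = 1 is a nonzero constant, so f_y never vanishes: no point (x, y) can satisfy f = f_x = f_y = 0. In particular no (x, y) ∈ {−4, ..., 4}² is singular; the curve is smooth.


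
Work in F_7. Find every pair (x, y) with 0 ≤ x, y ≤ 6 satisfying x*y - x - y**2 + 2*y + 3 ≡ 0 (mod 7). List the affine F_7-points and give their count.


Affine F_7-points: {(0, 3), (0, 6), (3, 0), (3, 5), (4, 2), (4, 4)}; count = 6.

For each of the 49 pairs (x, y) ∈ F_7², evaluate f(x, y) mod 7. Record the zeros.
  x = 0: [0↦3, 1↦4, 2↦3, 3↦0, 4↦2, 5↦2, 6↦0]  zeros at y ∈ {3, 6}
  x = 1: [0↦2, 1↦4, 2↦4, 3↦2, 4↦5, 5↦6, 6↦5]  zeros at y ∈ ∅
  x = 2: [0↦1, 1↦4, 2↦5, 3↦4, 4↦1, 5↦3, 6↦3]  zeros at y ∈ ∅
  x = 3: [0↦0, 1↦4, 2↦6, 3↦6, 4↦4, 5↦0, 6↦1]  zeros at y ∈ {0, 5}
  x = 4: [0↦6, 1↦4, 2↦0, 3↦1, 4↦0, 5↦4, 6↦6]  zeros at y ∈ {2, 4}
  x = 5: [0↦5, 1↦4, 2↦1, 3↦3, 4↦3, 5↦1, 6↦4]  zeros at y ∈ ∅
  x = 6: [0↦4, 1↦4, 2↦2, 3↦5, 4↦6, 5↦5, 6↦2]  zeros at y ∈ ∅
Collecting zeros: affine points = {(0, 3), (0, 6), (3, 0), (3, 5), (4, 2), (4, 4)}.
Total count |C(F_7)_aff| = 6.


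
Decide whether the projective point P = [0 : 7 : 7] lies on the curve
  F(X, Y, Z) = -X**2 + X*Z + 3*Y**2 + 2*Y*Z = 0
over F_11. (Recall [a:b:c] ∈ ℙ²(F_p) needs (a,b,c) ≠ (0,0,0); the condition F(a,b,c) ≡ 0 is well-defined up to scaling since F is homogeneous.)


F(0,7,7) ≡ 3 (mod 11); P is NOT on the curve.

Evaluate F(0, 7, 7) term-by-term (mod 11).
  -X**2 ↦ -1·0·1·1 = 0
  X*Z ↦ 1·0·1·7 = 0
  3*Y**2 ↦ 3·1·49·1 = 147
  2*Y*Z ↦ 2·1·7·7 = 98
Sum: F(0, 7, 7) = (0) + (0) + (147) + (98) = 245.
Reducing mod 11: 245 ≡ 3 (mod 11).
Since F(a, b, c) ≡ 3 ≠ 0 (mod 11), P does NOT lie on the curve.


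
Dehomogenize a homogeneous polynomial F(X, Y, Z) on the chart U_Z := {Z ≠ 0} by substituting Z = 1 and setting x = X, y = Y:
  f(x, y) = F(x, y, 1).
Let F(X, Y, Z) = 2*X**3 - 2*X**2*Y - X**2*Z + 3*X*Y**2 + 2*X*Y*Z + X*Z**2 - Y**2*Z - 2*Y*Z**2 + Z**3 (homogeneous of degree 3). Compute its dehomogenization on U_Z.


f(x, y) = 2*x**3 - 2*x**2*y - x**2 + 3*x*y**2 + 2*x*y + x - y**2 - 2*y + 1

On U_Z we set Z = 1. Each monomial c·X^i·Y^j·Z^k in F becomes c·x^i·y^j·1^k = c·x^i·y^j.
Substituting Z = 1: F(X, Y, 1) = 2*x**3 - 2*x**2*y - x**2 + 3*x*y**2 + 2*x*y + x - y**2 - 2*y + 1.
Note: deg(f) ≤ deg(F) = 3; strict inequality happens when F is divisible by Z (lost terms).


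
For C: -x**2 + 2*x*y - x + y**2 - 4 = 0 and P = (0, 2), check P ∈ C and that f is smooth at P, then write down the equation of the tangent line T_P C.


Tangent line at P: 3*x + 4*y - 8 = 0.

Step 1: f(0, 2) = 0, so P lies on C.
Step 2: partial derivatives
  f_x(x, y) = -2*x + 2*y - 1, f_y(x, y) = 2*x + 2*y.
  f_x(P) = 3, f_y(P) = 4 (gradient nonzero, so P is smooth).
Step 3: tangent line at P: 3·(x − 0) + 4·(y − 2) = 0.
Expanding: 3*x + 4*y - 8 = 0.


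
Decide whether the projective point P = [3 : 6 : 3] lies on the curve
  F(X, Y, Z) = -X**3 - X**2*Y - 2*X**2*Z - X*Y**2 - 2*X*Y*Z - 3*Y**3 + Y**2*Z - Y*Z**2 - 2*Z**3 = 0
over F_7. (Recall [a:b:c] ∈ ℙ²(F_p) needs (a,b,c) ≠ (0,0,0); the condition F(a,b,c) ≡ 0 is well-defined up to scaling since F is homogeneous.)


F(3,6,3) ≡ 2 (mod 7); P is NOT on the curve.

Evaluate F(3, 6, 3) term-by-term (mod 7).
  -X**3 ↦ -1·27·1·1 = -27
  -X**2*Y ↦ -1·9·6·1 = -54
  -2*X**2*Z ↦ -2·9·1·3 = -54
  -X*Y**2 ↦ -1·3·36·1 = -108
  -2*X*Y*Z ↦ -2·3·6·3 = -108
  -3*Y**3 ↦ -3·1·216·1 = -648
  Y**2*Z ↦ 1·1·36·3 = 108
  -Y*Z**2 ↦ -1·1·6·9 = -54
  -2*Z**3 ↦ -2·1·1·27 = -54
Sum: F(3, 6, 3) = (-27) + (-54) + (-54) + (-108) + (-108) + (-648) + (108) + (-54) + (-54) = -999.
Reducing mod 7: -999 ≡ 2 (mod 7).
Since F(a, b, c) ≡ 2 ≠ 0 (mod 7), P does NOT lie on the curve.


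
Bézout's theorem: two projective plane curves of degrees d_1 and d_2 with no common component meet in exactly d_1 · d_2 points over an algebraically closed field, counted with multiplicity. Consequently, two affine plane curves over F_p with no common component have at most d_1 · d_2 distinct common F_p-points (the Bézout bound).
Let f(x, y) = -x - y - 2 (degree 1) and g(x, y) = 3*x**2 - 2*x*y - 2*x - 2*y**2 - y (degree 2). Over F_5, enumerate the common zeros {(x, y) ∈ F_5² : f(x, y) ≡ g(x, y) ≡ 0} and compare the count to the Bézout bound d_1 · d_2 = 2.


Common zeros: ∅; count = 0; Bézout bound = 2.

deg(f) = 1, deg(g) = 2, so Bézout bound = 2.
Scan x ∈ F_5. For each x, list the y ∈ F_5 with f(x, y) ≡ 0 and those with g(x, y) ≡ 0 (mod 5); the common zeros in that column are the intersection.
  x = 0: f ≡ 0 at y ∈ {3}; g ≡ 0 at y ∈ {0, 2}; common: ∅.
  x = 1: f ≡ 0 at y ∈ {2}; g ≡ 0 at y ∈ ∅; common: ∅.
  x = 2: f ≡ 0 at y ∈ {1}; g ≡ 0 at y ∈ {2, 3}; common: ∅.
  x = 3: f ≡ 0 at y ∈ {0}; g ≡ 0 at y ∈ ∅; common: ∅.
  x = 4: f ≡ 0 at y ∈ {4}; g ≡ 0 at y ∈ {0, 3}; common: ∅.
Collecting: common zeros = ∅, so the count is 0.
Comparison with the Bézout bound: 0 ≤ 2 = deg(f)·deg(g), as expected for curves with no common component (the affine F_5-count falls short of the bound because intersections may lie at infinity, over extension fields, or carry multiplicity).


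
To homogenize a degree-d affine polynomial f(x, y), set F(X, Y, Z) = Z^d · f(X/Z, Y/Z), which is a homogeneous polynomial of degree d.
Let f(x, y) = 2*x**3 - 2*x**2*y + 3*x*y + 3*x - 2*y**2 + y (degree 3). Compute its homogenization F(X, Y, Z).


F(X, Y, Z) = 2*X**3 - 2*X**2*Y + 3*X*Y*Z + 3*X*Z**2 - 2*Y**2*Z + Y*Z**2

deg(f) = 3.
Substitute x = X/Z, y = Y/Z into f, then multiply by Z^3.
  monomial 2·x^3·y^0 ↦ 2·X^3·Y^0·Z^0.
  monomial -2·x^2·y^1 ↦ -2·X^2·Y^1·Z^0.
  monomial 3·x^1·y^1 ↦ 3·X^1·Y^1·Z^1.
  monomial 3·x^1·y^0 ↦ 3·X^1·Y^0·Z^2.
  monomial -2·x^0·y^2 ↦ -2·X^0·Y^2·Z^1.
  monomial 1·x^0·y^1 ↦ 1·X^0·Y^1·Z^2.
Collecting: F(X, Y, Z) = 2*X**3 - 2*X**2*Y + 3*X*Y*Z + 3*X*Z**2 - 2*Y**2*Z + Y*Z**2.


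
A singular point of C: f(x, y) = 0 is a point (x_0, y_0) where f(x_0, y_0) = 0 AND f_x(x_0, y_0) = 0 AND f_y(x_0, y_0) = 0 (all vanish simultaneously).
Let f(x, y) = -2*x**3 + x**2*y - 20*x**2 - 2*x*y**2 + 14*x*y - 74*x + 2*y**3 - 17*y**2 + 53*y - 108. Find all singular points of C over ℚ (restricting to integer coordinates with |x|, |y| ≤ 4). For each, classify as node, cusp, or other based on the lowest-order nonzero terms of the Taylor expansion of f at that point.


Singular points: {(-3, 2)}; classification: cusp.

Compute partial derivatives:
  f_x = -6*x**2 + 2*x*y - 40*x - 2*y**2 + 14*y - 74.
  f_y = x**2 - 4*x*y + 14*x + 6*y**2 - 34*y + 53.
Scan x_0 ∈ {−4, ..., 4}. For each x_0, f_y(x_0, y) is a polynomial in y; find its integer roots y ∈ {−4, ..., 4}, then test f_x and f at those candidates.
  x = -4: f_y(-4, y) = 6*y**2 - 18*y + 13; no integer root y with |y| ≤ 4.
  x = -3: f_y(-3, y) = 6*y**2 - 22*y + 20; vanishes at y ∈ {2}. (-3, 2): f_x = 0, f = 0 — SINGULAR.
  x = -2: f_y(-2, y) = 6*y**2 - 26*y + 29; no integer root y with |y| ≤ 4.
  x = -1: f_y(-1, y) = 6*y**2 - 30*y + 40; no integer root y with |y| ≤ 4.
  x = 0: f_y(0, y) = 6*y**2 - 34*y + 53; no integer root y with |y| ≤ 4.
  x = 1: f_y(1, y) = 6*y**2 - 38*y + 68; no integer root y with |y| ≤ 4.
  x = 2: f_y(2, y) = 6*y**2 - 42*y + 85; no integer root y with |y| ≤ 4.
  x = 3: f_y(3, y) = 6*y**2 - 46*y + 104; no integer root y with |y| ≤ 4.
  x = 4: f_y(4, y) = 6*y**2 - 50*y + 125; no integer root y with |y| ≤ 4.
Only singular point on the grid: (-3, 2).
Classify: substitute x = -3 + u, y = 2 + v and expand: f = -2*u**3 + u**2*v - 2*u*v**2 + 2*v**3 + v**2.
No constant or linear terms (consistent with a singular point). Quadratic part: v**2. Cubic part: -2*u**3 + u**2*v - 2*u*v**2 + 2*v**3.
The quadratic part v**2 is a perfect square, so there is a single (double) tangent line v = 0, i.e. y = 2. Restricting the cubic part to that line (v = 0) leaves -2*u**3 ≠ 0, so f is not divisible by v and the branch is v² ≈ 2*u**3 to lowest order — this is a cusp.
Classification: cusp.


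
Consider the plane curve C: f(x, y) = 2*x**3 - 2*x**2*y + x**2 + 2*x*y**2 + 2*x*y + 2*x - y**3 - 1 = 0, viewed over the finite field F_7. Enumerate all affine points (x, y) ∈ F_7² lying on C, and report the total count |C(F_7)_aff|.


Affine F_7-points: {(0, 3), (0, 5), (0, 6), (1, 4), (1, 6), (2, 4), (4, 4), (6, 2)}; count = 8.

For each of the 49 pairs (x, y) ∈ F_7², evaluate f(x, y) mod 7. Record the zeros.
  x = 0: [0↦6, 1↦5, 2↦5, 3↦0, 4↦5, 5↦0, 6↦0]  zeros at y ∈ {3, 5, 6}
  x = 1: [0↦4, 1↦5, 2↦4, 3↦2, 4↦0, 5↦6, 6↦0]  zeros at y ∈ {4, 6}
  x = 2: [0↦2, 1↦1, 2↦2, 3↦6, 4↦0, 5↦6, 6↦4]  zeros at y ∈ {4}
  x = 3: [0↦5, 1↦5, 2↦4, 3↦3, 4↦3, 5↦5, 6↦3]  zeros at y ∈ ∅
  x = 4: [0↦4, 1↦1, 2↦1, 3↦5, 4↦0, 5↦1, 6↦2]  zeros at y ∈ {4}
  x = 5: [0↦4, 1↦1, 2↦5, 3↦3, 4↦3, 5↦6, 6↦6]  zeros at y ∈ ∅
  x = 6: [0↦3, 1↦3, 2↦0, 3↦2, 4↦3, 5↦4, 6↦6]  zeros at y ∈ {2}
Collecting zeros: affine points = {(0, 3), (0, 5), (0, 6), (1, 4), (1, 6), (2, 4), (4, 4), (6, 2)}.
Total count |C(F_7)_aff| = 8.


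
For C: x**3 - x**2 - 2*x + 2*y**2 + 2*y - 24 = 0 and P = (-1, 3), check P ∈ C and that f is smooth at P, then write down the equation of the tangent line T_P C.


Tangent line at P: 3*x + 14*y - 39 = 0.

Step 1: f(-1, 3) = 0, so P lies on C.
Step 2: partial derivatives
  f_x(x, y) = 3*x**2 - 2*x - 2, f_y(x, y) = 4*y + 2.
  f_x(P) = 3, f_y(P) = 14 (gradient nonzero, so P is smooth).
Step 3: tangent line at P: 3·(x − -1) + 14·(y − 3) = 0.
Expanding: 3*x + 14*y - 39 = 0.


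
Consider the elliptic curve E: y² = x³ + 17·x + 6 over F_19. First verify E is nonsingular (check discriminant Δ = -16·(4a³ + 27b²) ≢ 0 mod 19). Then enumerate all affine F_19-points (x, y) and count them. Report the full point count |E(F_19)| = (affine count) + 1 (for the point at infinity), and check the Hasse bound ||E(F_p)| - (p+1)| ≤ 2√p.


Affine points = {(0, 5), (0, 14), (1, 9), (1, 10), (4, 9), (4, 10), (5, 8), (5, 11), (6, 1), (6, 18), (10, 6), (10, 13), (11, 2), (11, 17), (12, 0), (13, 7), (13, 12), (14, 9), (14, 10), (15, 8), (15, 11), (16, 2), (16, 17), (18, 8), (18, 11)}; affine count = 25; |E(F_19)| = 26.

Discriminant check: Δ ∝ 4a³ + 27b² = 4·17³ + 27·6² = 4·4913 + 27·36 ≡ 9 (mod 19). Nonzero ⇒ E is nonsingular.
For each x ∈ F_19, compute rhs = x³ + 17·x + 6 mod 19, then count y ∈ F_19 with y² ≡ rhs.
  x = 0: rhs = 6, matching y values: 5, 14 (2 points).
  x = 1: rhs = 5, matching y values: 9, 10 (2 points).
  x = 2: rhs = 10, matching y values: none (0 points).
  x = 3: rhs = 8, matching y values: none (0 points).
  x = 4: rhs = 5, matching y values: 9, 10 (2 points).
  x = 5: rhs = 7, matching y values: 8, 11 (2 points).
  x = 6: rhs = 1, matching y values: 1, 18 (2 points).
  x = 7: rhs = 12, matching y values: none (0 points).
  x = 8: rhs = 8, matching y values: none (0 points).
  x = 9: rhs = 14, matching y values: none (0 points).
  x = 10: rhs = 17, matching y values: 6, 13 (2 points).
  x = 11: rhs = 4, matching y values: 2, 17 (2 points).
  x = 12: rhs = 0, matching y values: 0 (1 points).
  x = 13: rhs = 11, matching y values: 7, 12 (2 points).
  x = 14: rhs = 5, matching y values: 9, 10 (2 points).
  x = 15: rhs = 7, matching y values: 8, 11 (2 points).
  x = 16: rhs = 4, matching y values: 2, 17 (2 points).
  x = 17: rhs = 2, matching y values: none (0 points).
  x = 18: rhs = 7, matching y values: 8, 11 (2 points).
Total affine count: 25.
Full point count |E(F_19)| = 25 + 1 = 26.
Hasse bound: |26 − (19+1)| = |6| = 6 ≤ 2√19 ≈ 8.7178 ✓.


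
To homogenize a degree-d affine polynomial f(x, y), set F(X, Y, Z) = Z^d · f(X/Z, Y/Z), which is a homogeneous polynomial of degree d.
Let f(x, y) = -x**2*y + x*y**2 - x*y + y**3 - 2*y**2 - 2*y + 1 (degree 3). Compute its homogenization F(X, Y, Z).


F(X, Y, Z) = -X**2*Y + X*Y**2 - X*Y*Z + Y**3 - 2*Y**2*Z - 2*Y*Z**2 + Z**3

deg(f) = 3.
Substitute x = X/Z, y = Y/Z into f, then multiply by Z^3.
  monomial -1·x^2·y^1 ↦ -1·X^2·Y^1·Z^0.
  monomial 1·x^1·y^2 ↦ 1·X^1·Y^2·Z^0.
  monomial -1·x^1·y^1 ↦ -1·X^1·Y^1·Z^1.
  monomial 1·x^0·y^3 ↦ 1·X^0·Y^3·Z^0.
  monomial -2·x^0·y^2 ↦ -2·X^0·Y^2·Z^1.
  monomial -2·x^0·y^1 ↦ -2·X^0·Y^1·Z^2.
  monomial 1·x^0·y^0 ↦ 1·X^0·Y^0·Z^3.
Collecting: F(X, Y, Z) = -X**2*Y + X*Y**2 - X*Y*Z + Y**3 - 2*Y**2*Z - 2*Y*Z**2 + Z**3.


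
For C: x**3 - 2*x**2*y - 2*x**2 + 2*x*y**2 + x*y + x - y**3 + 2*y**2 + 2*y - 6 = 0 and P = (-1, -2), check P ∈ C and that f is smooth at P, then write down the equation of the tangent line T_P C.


Tangent line at P: 6*x - 13*y - 20 = 0.

Step 1: f(-1, -2) = 0, so P lies on C.
Step 2: partial derivatives
  f_x(x, y) = 3*x**2 - 4*x*y - 4*x + 2*y**2 + y + 1, f_y(x, y) = -2*x**2 + 4*x*y + x - 3*y**2 + 4*y + 2.
  f_x(P) = 6, f_y(P) = -13 (gradient nonzero, so P is smooth).
Step 3: tangent line at P: 6·(x − -1) + -13·(y − -2) = 0.
Expanding: 6*x - 13*y - 20 = 0.


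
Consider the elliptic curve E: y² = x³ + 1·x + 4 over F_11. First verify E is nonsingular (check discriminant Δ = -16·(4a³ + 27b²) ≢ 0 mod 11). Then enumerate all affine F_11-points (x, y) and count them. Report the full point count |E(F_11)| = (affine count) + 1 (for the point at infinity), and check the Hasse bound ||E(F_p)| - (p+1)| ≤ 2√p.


Affine points = {(0, 2), (0, 9), (2, 5), (2, 6), (3, 1), (3, 10), (9, 4), (9, 7)}; affine count = 8; |E(F_11)| = 9.

Discriminant check: Δ ∝ 4a³ + 27b² = 4·1³ + 27·4² = 4·1 + 27·16 ≡ 7 (mod 11). Nonzero ⇒ E is nonsingular.
For each x ∈ F_11, compute rhs = x³ + 1·x + 4 mod 11, then count y ∈ F_11 with y² ≡ rhs.
  x = 0: rhs = 4, matching y values: 2, 9 (2 points).
  x = 1: rhs = 6, matching y values: none (0 points).
  x = 2: rhs = 3, matching y values: 5, 6 (2 points).
  x = 3: rhs = 1, matching y values: 1, 10 (2 points).
  x = 4: rhs = 6, matching y values: none (0 points).
  x = 5: rhs = 2, matching y values: none (0 points).
  x = 6: rhs = 6, matching y values: none (0 points).
  x = 7: rhs = 2, matching y values: none (0 points).
  x = 8: rhs = 7, matching y values: none (0 points).
  x = 9: rhs = 5, matching y values: 4, 7 (2 points).
  x = 10: rhs = 2, matching y values: none (0 points).
Total affine count: 8.
Full point count |E(F_11)| = 8 + 1 = 9.
Hasse bound: |9 − (11+1)| = |-3| = 3 ≤ 2√11 ≈ 6.6332 ✓.


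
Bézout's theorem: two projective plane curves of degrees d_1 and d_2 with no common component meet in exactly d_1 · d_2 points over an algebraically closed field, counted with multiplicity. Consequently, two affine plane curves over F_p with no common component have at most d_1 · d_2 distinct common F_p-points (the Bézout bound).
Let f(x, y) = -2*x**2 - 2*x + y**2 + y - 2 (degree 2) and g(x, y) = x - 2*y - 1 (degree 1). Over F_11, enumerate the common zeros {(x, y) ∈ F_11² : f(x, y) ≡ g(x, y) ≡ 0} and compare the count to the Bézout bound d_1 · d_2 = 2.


Common zeros: ∅; count = 0; Bézout bound = 2.

deg(f) = 2, deg(g) = 1, so Bézout bound = 2.
Scan x ∈ F_11. For each x, list the y ∈ F_11 with f(x, y) ≡ 0 and those with g(x, y) ≡ 0 (mod 11); the common zeros in that column are the intersection.
  x = 0: f ≡ 0 at y ∈ {1, 9}; g ≡ 0 at y ∈ {5}; common: ∅.
  x = 1: f ≡ 0 at y ∈ {2, 8}; g ≡ 0 at y ∈ {0}; common: ∅.
  x = 2: f ≡ 0 at y ∈ ∅; g ≡ 0 at y ∈ {6}; common: ∅.
  x = 3: f ≡ 0 at y ∈ ∅; g ≡ 0 at y ∈ {1}; common: ∅.
  x = 4: f ≡ 0 at y ∈ {4, 6}; g ≡ 0 at y ∈ {7}; common: ∅.
  x = 5: f ≡ 0 at y ∈ ∅; g ≡ 0 at y ∈ {2}; common: ∅.
  x = 6: f ≡ 0 at y ∈ {4, 6}; g ≡ 0 at y ∈ {8}; common: ∅.
  x = 7: f ≡ 0 at y ∈ ∅; g ≡ 0 at y ∈ {3}; common: ∅.
  x = 8: f ≡ 0 at y ∈ ∅; g ≡ 0 at y ∈ {9}; common: ∅.
  x = 9: f ≡ 0 at y ∈ {2, 8}; g ≡ 0 at y ∈ {4}; common: ∅.
  x = 10: f ≡ 0 at y ∈ {1, 9}; g ≡ 0 at y ∈ {10}; common: ∅.
Collecting: common zeros = ∅, so the count is 0.
Comparison with the Bézout bound: 0 ≤ 2 = deg(f)·deg(g), as expected for curves with no common component (the affine F_11-count falls short of the bound because intersections may lie at infinity, over extension fields, or carry multiplicity).


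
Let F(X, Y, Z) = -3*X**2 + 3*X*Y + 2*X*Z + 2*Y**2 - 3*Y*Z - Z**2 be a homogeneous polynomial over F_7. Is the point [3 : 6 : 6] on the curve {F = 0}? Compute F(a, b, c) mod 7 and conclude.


F(3,6,6) ≡ 5 (mod 7); P is NOT on the curve.

Evaluate F(3, 6, 6) term-by-term (mod 7).
  -3*X**2 ↦ -3·9·1·1 = -27
  3*X*Y ↦ 3·3·6·1 = 54
  2*X*Z ↦ 2·3·1·6 = 36
  2*Y**2 ↦ 2·1·36·1 = 72
  -3*Y*Z ↦ -3·1·6·6 = -108
  -Z**2 ↦ -1·1·1·36 = -36
Sum: F(3, 6, 6) = (-27) + (54) + (36) + (72) + (-108) + (-36) = -9.
Reducing mod 7: -9 ≡ 5 (mod 7).
Since F(a, b, c) ≡ 5 ≠ 0 (mod 7), P does NOT lie on the curve.
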